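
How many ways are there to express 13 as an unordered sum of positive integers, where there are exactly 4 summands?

Listing the qualifying partitions of 13:
10,1,1,1
9,2,1,1
8,3,1,1
8,2,2,1
7,4,1,1
7,3,2,1
7,2,2,2
6,5,1,1
6,4,2,1
6,3,3,1
6,3,2,2
5,5,2,1
5,4,3,1
5,4,2,2
5,3,3,2
4,4,4,1
4,4,3,2
4,3,3,3
Counting gives 18.

18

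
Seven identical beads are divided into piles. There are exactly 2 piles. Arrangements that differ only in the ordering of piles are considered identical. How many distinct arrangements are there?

3

Enumerating:
6+1
5+2
4+3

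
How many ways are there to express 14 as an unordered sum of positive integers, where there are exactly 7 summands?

15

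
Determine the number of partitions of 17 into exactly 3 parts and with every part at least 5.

2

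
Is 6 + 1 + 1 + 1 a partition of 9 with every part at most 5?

No

The parts sum to 9, and the condition 'no summand exceeds 5' is violated.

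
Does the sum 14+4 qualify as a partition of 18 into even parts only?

Yes

The parts sum to 18, and the condition 'every summand is even' holds.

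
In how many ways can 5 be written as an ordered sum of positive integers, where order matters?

Each of the 4 gaps between 5 units is either a break or not: 2^4 = 16.

16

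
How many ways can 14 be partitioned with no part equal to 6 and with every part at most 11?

109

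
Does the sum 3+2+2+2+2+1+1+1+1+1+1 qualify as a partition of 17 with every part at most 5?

The parts sum to 17, and the condition 'no summand exceeds 5' holds.

Yes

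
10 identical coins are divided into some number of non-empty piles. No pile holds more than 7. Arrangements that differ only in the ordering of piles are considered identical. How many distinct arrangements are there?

There are too many to list fully; the first 12 (by largest part) are:
7,3
7,2,1
7,1,1,1
6,4
6,3,1
6,2,2
6,2,1,1
6,1,1,1,1
5,5
5,4,1
5,3,2
5,3,1,1
…and 26 more, for 38 total.

38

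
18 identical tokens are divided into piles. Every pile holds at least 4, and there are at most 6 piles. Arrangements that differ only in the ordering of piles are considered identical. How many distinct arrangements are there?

16

Listing the qualifying partitions of 18:
18
4, 14
5, 13
6, 12
7, 11
8, 10
4, 4, 10
9, 9
4, 5, 9
4, 6, 8
5, 5, 8
4, 7, 7
5, 6, 7
6, 6, 6
4, 4, 4, 6
4, 4, 5, 5
That's 16 in total.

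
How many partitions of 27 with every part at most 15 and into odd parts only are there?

Counting exhaustively, 168 partitions satisfy the conditions.

168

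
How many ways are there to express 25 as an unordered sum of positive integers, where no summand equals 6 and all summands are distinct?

102

Enumerating by decreasing first part gives 102 partitions in all.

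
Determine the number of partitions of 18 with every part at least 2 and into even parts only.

30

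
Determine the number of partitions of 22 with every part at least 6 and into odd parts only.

3

Listing the qualifying partitions of 22:
15, 7
13, 9
11, 11
That's 3 in total.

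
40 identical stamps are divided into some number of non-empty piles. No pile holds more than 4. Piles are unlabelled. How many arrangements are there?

632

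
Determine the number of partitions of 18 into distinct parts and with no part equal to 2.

There are too many to list fully; the first 12 (by largest part) are:
18
17, 1
15, 3
14, 4
14, 3, 1
13, 5
13, 4, 1
12, 6
12, 5, 1
11, 7
11, 6, 1
11, 4, 3
…and 15 more, for 27 total.

27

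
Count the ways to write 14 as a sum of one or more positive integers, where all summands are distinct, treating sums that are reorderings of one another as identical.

22

Listing the qualifying partitions of 14:
14
1, 13
2, 12
3, 11
1, 2, 11
4, 10
1, 3, 10
5, 9
1, 4, 9
2, 3, 9
6, 8
1, 5, 8
2, 4, 8
1, 2, 3, 8
1, 6, 7
2, 5, 7
3, 4, 7
1, 2, 4, 7
3, 5, 6
1, 2, 5, 6
1, 3, 4, 6
2, 3, 4, 5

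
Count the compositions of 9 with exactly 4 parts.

56

A composition of 9 into 4 positive parts is chosen by placing 3 dividers among the 8 gaps between 9 units: C(8,3) = 56.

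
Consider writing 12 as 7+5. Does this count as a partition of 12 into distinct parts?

The parts sum to 12, and the condition 'all summands are distinct' holds.

Yes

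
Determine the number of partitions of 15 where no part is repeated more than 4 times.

127

A full systematic count gives 127.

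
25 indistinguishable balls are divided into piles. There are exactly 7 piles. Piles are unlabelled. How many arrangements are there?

248

There are 248 such partitions.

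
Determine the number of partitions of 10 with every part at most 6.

There are too many to list fully; the first 12 (by largest part) are:
6+4
6+3+1
6+2+2
6+2+1+1
6+1+1+1+1
5+5
5+4+1
5+3+2
5+3+1+1
5+2+2+1
5+2+1+1+1
5+1+1+1+1+1
…and 23 more, for 35 total.

35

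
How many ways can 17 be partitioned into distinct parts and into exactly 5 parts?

2

They are:
7 + 4 + 3 + 2 + 1
6 + 5 + 3 + 2 + 1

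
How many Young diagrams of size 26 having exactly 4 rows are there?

A full systematic count gives 136.

136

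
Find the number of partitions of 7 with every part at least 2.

Enumerating:
7
2, 5
3, 4
2, 2, 3
Counting gives 4.

4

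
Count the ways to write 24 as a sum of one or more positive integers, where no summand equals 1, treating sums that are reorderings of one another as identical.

Counting exhaustively, 320 partitions satisfy the conditions.

320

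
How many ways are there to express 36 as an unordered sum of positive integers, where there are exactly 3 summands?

There are 108 such partitions.

108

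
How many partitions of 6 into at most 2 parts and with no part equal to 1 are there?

3

They are:
6
2,4
3,3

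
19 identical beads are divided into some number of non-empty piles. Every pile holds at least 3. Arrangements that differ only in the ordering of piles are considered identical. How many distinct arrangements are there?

There are too many to list fully; the first 12 (by largest part) are:
19
3, 16
4, 15
5, 14
6, 13
3, 3, 13
7, 12
3, 4, 12
8, 11
3, 5, 11
4, 4, 11
9, 10
…and 27 more, for 39 total.

39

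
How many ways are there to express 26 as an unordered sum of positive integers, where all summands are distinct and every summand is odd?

The partitions of 26 that satisfy the conditions:
25,1
23,3
21,5
19,7
17,9
17,5,3,1
15,11
15,7,3,1
13,9,3,1
13,7,5,1
11,9,5,1
11,7,5,3

12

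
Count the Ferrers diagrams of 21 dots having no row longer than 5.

221

Enumerating by decreasing first part gives 221 partitions in all.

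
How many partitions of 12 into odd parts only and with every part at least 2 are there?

Enumerating:
9 + 3
7 + 5
3 + 3 + 3 + 3
Counting gives 3.

3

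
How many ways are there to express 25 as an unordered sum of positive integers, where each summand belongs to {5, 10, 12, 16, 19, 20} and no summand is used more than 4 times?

They are:
20+5
10+10+5
10+5+5+5
That's 3 in total.

3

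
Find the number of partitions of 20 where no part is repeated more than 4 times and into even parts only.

34

There are too many to list fully; the first 12 (by largest part) are:
20
18 + 2
16 + 4
16 + 2 + 2
14 + 6
14 + 4 + 2
14 + 2 + 2 + 2
12 + 8
12 + 6 + 2
12 + 4 + 4
12 + 4 + 2 + 2
12 + 2 + 2 + 2 + 2
…and 22 more, for 34 total.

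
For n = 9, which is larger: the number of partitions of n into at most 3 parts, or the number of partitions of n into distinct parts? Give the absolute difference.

4

Partitions of 9 into at most 3 parts: 12.
Partitions of 9 into distinct parts: 8.
|12 − 8| = 4.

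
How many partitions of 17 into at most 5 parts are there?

119

A full systematic count gives 119.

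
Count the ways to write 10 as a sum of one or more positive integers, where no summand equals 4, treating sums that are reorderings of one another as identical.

31

A partial list (first 12 by largest part):
10
9 + 1
8 + 2
8 + 1 + 1
7 + 3
7 + 2 + 1
7 + 1 + 1 + 1
6 + 3 + 1
6 + 2 + 2
6 + 2 + 1 + 1
6 + 1 + 1 + 1 + 1
5 + 5
…and 19 more, for 31 total.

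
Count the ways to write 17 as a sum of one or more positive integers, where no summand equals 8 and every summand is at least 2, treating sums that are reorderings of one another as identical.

There are too many to list fully; the first 12 (by largest part) are:
17
2+15
3+14
4+13
2+2+13
5+12
2+3+12
6+11
2+4+11
3+3+11
2+2+2+11
7+10
…and 46 more, for 58 total.

58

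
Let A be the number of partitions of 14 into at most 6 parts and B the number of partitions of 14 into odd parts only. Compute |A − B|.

68

Partitions of 14 into at most 6 parts: 90.
Partitions of 14 into odd parts only: 22.
|90 − 22| = 68.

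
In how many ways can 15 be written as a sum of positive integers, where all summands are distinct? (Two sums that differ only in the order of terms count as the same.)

27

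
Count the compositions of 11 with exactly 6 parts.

Place 5 bars in the 10 internal gaps of a row of 11 dots: C(10,5) = 252.

252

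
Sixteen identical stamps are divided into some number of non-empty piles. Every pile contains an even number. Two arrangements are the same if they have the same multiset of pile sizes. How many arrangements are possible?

22

Enumerating:
16
14, 2
12, 4
12, 2, 2
10, 6
10, 4, 2
10, 2, 2, 2
8, 8
8, 6, 2
8, 4, 4
8, 4, 2, 2
8, 2, 2, 2, 2
6, 6, 4
6, 6, 2, 2
6, 4, 4, 2
6, 4, 2, 2, 2
6, 2, 2, 2, 2, 2
4, 4, 4, 4
4, 4, 4, 2, 2
4, 4, 2, 2, 2, 2
4, 2, 2, 2, 2, 2, 2
2, 2, 2, 2, 2, 2, 2, 2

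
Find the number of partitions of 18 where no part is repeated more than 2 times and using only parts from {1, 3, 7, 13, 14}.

3

The partitions of 18 that satisfy the conditions:
14, 3, 1
13, 3, 1, 1
7, 7, 3, 1
Counting gives 3.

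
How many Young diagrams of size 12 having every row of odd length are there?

They are:
11,1
9,3
9,1,1,1
7,5
7,3,1,1
7,1,1,1,1,1
5,5,1,1
5,3,3,1
5,3,1,1,1,1
5,1,1,1,1,1,1,1
3,3,3,3
3,3,3,1,1,1
3,3,1,1,1,1,1,1
3,1,1,1,1,1,1,1,1,1
1,1,1,1,1,1,1,1,1,1,1,1
Counting gives 15.

15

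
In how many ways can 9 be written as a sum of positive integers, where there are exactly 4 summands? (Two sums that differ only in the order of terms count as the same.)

6

Listing the qualifying partitions of 9:
1,1,1,6
1,1,2,5
1,1,3,4
1,2,2,4
1,2,3,3
2,2,2,3
Counting gives 6.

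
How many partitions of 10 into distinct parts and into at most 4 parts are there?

The partitions of 10 that satisfy the conditions:
10
1,9
2,8
3,7
1,2,7
4,6
1,3,6
1,4,5
2,3,5
1,2,3,4
That's 10 in total.

10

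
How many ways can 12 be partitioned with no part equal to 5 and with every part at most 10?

A partial list (first 12 by largest part):
10 + 2
10 + 1 + 1
9 + 3
9 + 2 + 1
9 + 1 + 1 + 1
8 + 4
8 + 3 + 1
8 + 2 + 2
8 + 2 + 1 + 1
8 + 1 + 1 + 1 + 1
7 + 4 + 1
7 + 3 + 2
…and 48 more, for 60 total.

60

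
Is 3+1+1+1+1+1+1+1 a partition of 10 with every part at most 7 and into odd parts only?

Yes

The parts sum to 10, and the condition 'no summand exceeds 7' holds; the condition 'every summand is odd' holds.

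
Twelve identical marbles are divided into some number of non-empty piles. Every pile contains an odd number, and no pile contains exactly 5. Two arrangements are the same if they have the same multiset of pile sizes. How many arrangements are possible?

10

Enumerating:
1,11
3,9
1,1,1,9
1,1,3,7
1,1,1,1,1,7
3,3,3,3
1,1,1,3,3,3
1,1,1,1,1,1,3,3
1,1,1,1,1,1,1,1,1,3
1,1,1,1,1,1,1,1,1,1,1,1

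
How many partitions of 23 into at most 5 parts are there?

291

Counting exhaustively, 291 partitions satisfy the conditions.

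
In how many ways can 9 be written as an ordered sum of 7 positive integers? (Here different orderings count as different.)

A composition of 9 into 7 positive parts is chosen by placing 6 dividers among the 8 gaps between 9 units: C(8,6) = 28.

28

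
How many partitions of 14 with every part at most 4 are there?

A partial list (first 12 by largest part):
4, 4, 4, 2
4, 4, 4, 1, 1
4, 4, 3, 3
4, 4, 3, 2, 1
4, 4, 3, 1, 1, 1
4, 4, 2, 2, 2
4, 4, 2, 2, 1, 1
4, 4, 2, 1, 1, 1, 1
4, 4, 1, 1, 1, 1, 1, 1
4, 3, 3, 3, 1
4, 3, 3, 2, 2
4, 3, 3, 2, 1, 1
…and 35 more, for 47 total.

47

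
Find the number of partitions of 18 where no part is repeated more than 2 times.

Systematic enumeration (by largest part, then next-largest, …) yields 135.

135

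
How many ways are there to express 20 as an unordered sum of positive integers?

627

A full systematic count gives 627.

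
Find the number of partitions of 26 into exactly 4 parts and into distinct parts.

A partial list (first 12 by largest part):
20 + 3 + 2 + 1
19 + 4 + 2 + 1
18 + 5 + 2 + 1
18 + 4 + 3 + 1
17 + 6 + 2 + 1
17 + 5 + 3 + 1
17 + 4 + 3 + 2
16 + 7 + 2 + 1
16 + 6 + 3 + 1
16 + 5 + 4 + 1
16 + 5 + 3 + 2
15 + 8 + 2 + 1
…and 52 more, for 64 total.

64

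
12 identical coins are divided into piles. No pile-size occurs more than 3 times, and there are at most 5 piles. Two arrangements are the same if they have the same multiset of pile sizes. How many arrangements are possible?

There are too many to list fully; the first 12 (by largest part) are:
12
1 + 11
2 + 10
1 + 1 + 10
3 + 9
1 + 2 + 9
1 + 1 + 1 + 9
4 + 8
1 + 3 + 8
2 + 2 + 8
1 + 1 + 2 + 8
5 + 7
…and 32 more, for 44 total.

44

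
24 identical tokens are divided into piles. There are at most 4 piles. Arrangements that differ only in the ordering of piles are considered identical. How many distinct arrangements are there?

Systematic enumeration (by largest part, then next-largest, …) yields 169.

169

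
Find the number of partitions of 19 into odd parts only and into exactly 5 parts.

13

The partitions of 19 that satisfy the conditions:
15,1,1,1,1
13,3,1,1,1
11,5,1,1,1
11,3,3,1,1
9,7,1,1,1
9,5,3,1,1
9,3,3,3,1
7,7,3,1,1
7,5,5,1,1
7,5,3,3,1
7,3,3,3,3
5,5,5,3,1
5,5,3,3,3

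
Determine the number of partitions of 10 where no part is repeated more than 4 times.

There are too many to list fully; the first 12 (by largest part) are:
10
1 + 9
2 + 8
1 + 1 + 8
3 + 7
1 + 2 + 7
1 + 1 + 1 + 7
4 + 6
1 + 3 + 6
2 + 2 + 6
1 + 1 + 2 + 6
1 + 1 + 1 + 1 + 6
…and 22 more, for 34 total.

34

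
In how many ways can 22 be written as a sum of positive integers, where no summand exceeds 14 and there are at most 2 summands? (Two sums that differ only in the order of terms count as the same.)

They are:
14+8
13+9
12+10
11+11
Counting gives 4.

4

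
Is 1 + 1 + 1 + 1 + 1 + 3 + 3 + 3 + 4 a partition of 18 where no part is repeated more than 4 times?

No

The parts sum to 18, and the condition 'no summand is used more than 4 times' is violated.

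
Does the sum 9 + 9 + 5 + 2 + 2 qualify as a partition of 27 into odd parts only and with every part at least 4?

The parts sum to 27, and the condition 'every summand is odd' is violated.

No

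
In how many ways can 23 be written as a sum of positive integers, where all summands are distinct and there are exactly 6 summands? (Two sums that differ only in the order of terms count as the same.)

Listing the qualifying partitions of 23:
8, 5, 4, 3, 2, 1
7, 6, 4, 3, 2, 1
Counting gives 2.

2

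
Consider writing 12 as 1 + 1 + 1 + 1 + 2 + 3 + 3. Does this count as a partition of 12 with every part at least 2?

No

The parts sum to 12, and the condition 'every summand is at least 2' is violated.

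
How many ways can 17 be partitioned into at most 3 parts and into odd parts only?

9

Listing the qualifying partitions of 17:
17
15,1,1
13,3,1
11,5,1
11,3,3
9,7,1
9,5,3
7,7,3
7,5,5
Counting gives 9.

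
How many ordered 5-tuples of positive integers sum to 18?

2380

A composition of 18 into 5 positive parts is chosen by placing 4 dividers among the 17 gaps between 18 units: C(17,4) = 2380.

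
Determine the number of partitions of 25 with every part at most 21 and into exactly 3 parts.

50

A partial list (first 12 by largest part):
1, 3, 21
2, 2, 21
1, 4, 20
2, 3, 20
1, 5, 19
2, 4, 19
3, 3, 19
1, 6, 18
2, 5, 18
3, 4, 18
1, 7, 17
2, 6, 17
…and 38 more, for 50 total.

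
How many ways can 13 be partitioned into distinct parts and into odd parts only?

3

Enumerating:
13
9+3+1
7+5+1
That's 3 in total.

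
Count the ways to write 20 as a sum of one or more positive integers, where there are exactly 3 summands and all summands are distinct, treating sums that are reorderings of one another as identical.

24

They are:
17, 2, 1
16, 3, 1
15, 4, 1
15, 3, 2
14, 5, 1
14, 4, 2
13, 6, 1
13, 5, 2
13, 4, 3
12, 7, 1
12, 6, 2
12, 5, 3
11, 8, 1
11, 7, 2
11, 6, 3
11, 5, 4
10, 9, 1
10, 8, 2
10, 7, 3
10, 6, 4
9, 8, 3
9, 7, 4
9, 6, 5
8, 7, 5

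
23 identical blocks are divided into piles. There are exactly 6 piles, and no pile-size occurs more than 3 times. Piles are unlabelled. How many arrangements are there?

138

Direct enumeration gives 138 partitions.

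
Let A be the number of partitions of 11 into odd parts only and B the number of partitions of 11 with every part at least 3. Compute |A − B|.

6

Partitions of 11 into odd parts only: 12.
Partitions of 11 with every part at least 3: 6.
|12 − 6| = 6.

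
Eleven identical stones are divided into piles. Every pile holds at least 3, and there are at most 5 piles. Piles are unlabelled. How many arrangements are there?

6

The partitions of 11 that satisfy the conditions:
11
3 + 8
4 + 7
5 + 6
3 + 3 + 5
3 + 4 + 4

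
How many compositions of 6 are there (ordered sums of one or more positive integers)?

32

The number of compositions of n is 2^(n−1); here 2^5 = 32.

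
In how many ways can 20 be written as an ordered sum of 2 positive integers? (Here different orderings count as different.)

19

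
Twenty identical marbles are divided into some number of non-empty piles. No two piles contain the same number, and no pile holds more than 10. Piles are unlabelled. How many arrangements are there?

31

A partial list (first 12 by largest part):
10,9,1
10,8,2
10,7,3
10,7,2,1
10,6,4
10,6,3,1
10,5,4,1
10,5,3,2
10,4,3,2,1
9,8,3
9,8,2,1
9,7,4
…and 19 more, for 31 total.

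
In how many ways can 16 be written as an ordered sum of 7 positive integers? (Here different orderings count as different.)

5005

By stars and bars with positive parts, the count is C(15,6) = 5005.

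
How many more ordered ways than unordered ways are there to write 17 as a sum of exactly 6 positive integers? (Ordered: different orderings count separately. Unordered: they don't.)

Compositions: C(16,5) = 4368.
Partitions of 17 into exactly 6 parts: 44.
Difference: 4368 − 44 = 4324.

4324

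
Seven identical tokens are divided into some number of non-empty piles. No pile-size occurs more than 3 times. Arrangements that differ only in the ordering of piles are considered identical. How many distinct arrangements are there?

The partitions of 7 that satisfy the conditions:
7
1 + 6
2 + 5
1 + 1 + 5
3 + 4
1 + 2 + 4
1 + 1 + 1 + 4
1 + 3 + 3
2 + 2 + 3
1 + 1 + 2 + 3
1 + 2 + 2 + 2
1 + 1 + 1 + 2 + 2
That's 12 in total.

12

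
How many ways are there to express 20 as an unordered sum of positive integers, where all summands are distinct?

64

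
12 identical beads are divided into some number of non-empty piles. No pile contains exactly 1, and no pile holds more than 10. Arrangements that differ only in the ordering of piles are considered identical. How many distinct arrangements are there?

20

Listing the qualifying partitions of 12:
2+10
3+9
4+8
2+2+8
5+7
2+3+7
6+6
2+4+6
3+3+6
2+2+2+6
2+5+5
3+4+5
2+2+3+5
4+4+4
2+2+4+4
2+3+3+4
2+2+2+2+4
3+3+3+3
2+2+2+3+3
2+2+2+2+2+2
That's 20 in total.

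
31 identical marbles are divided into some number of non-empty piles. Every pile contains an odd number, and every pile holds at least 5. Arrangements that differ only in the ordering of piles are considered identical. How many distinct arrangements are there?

14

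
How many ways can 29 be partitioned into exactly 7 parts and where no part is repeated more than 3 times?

A full systematic count gives 386.

386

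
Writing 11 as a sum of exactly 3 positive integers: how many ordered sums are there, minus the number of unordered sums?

35

Compositions: C(10,2) = 45.
Unordered (partitions into 3 parts): 10.
Difference: 45 − 10 = 35.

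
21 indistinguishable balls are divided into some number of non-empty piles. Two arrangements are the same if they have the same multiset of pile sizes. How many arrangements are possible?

792

Enumerating by decreasing first part gives 792 partitions in all.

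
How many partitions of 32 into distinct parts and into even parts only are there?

A partial list (first 12 by largest part):
32
30,2
28,4
26,6
26,4,2
24,8
24,6,2
22,10
22,8,2
22,6,4
20,12
20,10,2
…and 20 more, for 32 total.

32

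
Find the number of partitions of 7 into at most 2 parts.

They are:
7
1 + 6
2 + 5
3 + 4
That's 4 in total.

4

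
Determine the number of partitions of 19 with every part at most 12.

460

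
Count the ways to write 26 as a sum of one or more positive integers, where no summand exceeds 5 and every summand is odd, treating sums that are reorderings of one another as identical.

31

There are too many to list fully; the first 12 (by largest part) are:
5+5+5+5+5+1
5+5+5+5+3+3
5+5+5+5+3+1+1+1
5+5+5+5+1+1+1+1+1+1
5+5+5+3+3+3+1+1
5+5+5+3+3+1+1+1+1+1
5+5+5+3+1+1+1+1+1+1+1+1
5+5+5+1+1+1+1+1+1+1+1+1+1+1
5+5+3+3+3+3+3+1
5+5+3+3+3+3+1+1+1+1
5+5+3+3+3+1+1+1+1+1+1+1
5+5+3+3+1+1+1+1+1+1+1+1+1+1
…and 19 more, for 31 total.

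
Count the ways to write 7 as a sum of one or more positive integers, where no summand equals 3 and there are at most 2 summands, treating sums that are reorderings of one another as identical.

Enumerating:
7
6,1
5,2
That's 3 in total.

3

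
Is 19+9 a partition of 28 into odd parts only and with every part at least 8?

The parts sum to 28, and the condition 'every summand is odd' holds; the condition 'every summand is at least 8' holds.

Yes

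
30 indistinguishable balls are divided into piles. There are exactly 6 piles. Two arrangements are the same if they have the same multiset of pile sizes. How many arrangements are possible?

A full systematic count gives 532.

532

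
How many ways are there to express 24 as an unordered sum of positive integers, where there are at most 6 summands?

532

Enumerating by decreasing first part gives 532 partitions in all.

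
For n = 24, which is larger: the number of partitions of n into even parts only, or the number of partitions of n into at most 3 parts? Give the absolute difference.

16

Partitions of 24 into even parts only: 77.
Partitions of 24 into at most 3 parts: 61.
|77 − 61| = 16.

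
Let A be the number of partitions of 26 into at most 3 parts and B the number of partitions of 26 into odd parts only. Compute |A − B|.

95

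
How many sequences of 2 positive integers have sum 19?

Equivalently, choose which 1 of the 18 gaps become plus signs: C(18,1) = 18.

18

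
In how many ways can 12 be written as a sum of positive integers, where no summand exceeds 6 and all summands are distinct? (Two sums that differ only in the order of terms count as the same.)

5

The partitions of 12 that satisfy the conditions:
6, 5, 1
6, 4, 2
6, 3, 2, 1
5, 4, 3
5, 4, 2, 1
Counting gives 5.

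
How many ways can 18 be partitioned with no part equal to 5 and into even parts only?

30

There are too many to list fully; the first 12 (by largest part) are:
18
16+2
14+4
14+2+2
12+6
12+4+2
12+2+2+2
10+8
10+6+2
10+4+4
10+4+2+2
10+2+2+2+2
…and 18 more, for 30 total.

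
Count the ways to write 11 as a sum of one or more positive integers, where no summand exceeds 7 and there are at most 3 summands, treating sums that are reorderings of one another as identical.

10

They are:
7+4
7+3+1
7+2+2
6+5
6+4+1
6+3+2
5+5+1
5+4+2
5+3+3
4+4+3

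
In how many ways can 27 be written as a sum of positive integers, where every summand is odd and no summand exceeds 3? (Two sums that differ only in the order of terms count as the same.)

10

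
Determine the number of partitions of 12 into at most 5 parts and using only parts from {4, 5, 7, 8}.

3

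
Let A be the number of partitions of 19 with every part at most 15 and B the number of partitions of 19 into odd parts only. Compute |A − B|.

429

Partitions of 19 with every part at most 15: 483.
Partitions of 19 into odd parts only: 54.
|483 − 54| = 429.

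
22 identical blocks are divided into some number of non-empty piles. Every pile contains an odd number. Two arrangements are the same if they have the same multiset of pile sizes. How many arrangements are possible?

89

Counting exhaustively, 89 partitions satisfy the conditions.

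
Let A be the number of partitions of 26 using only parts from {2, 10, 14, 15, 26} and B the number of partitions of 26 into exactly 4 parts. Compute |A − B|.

Partitions of 26 using only parts from {2, 10, 14, 15, 26}: 6.
Partitions of 26 into exactly 4 parts: 136.
|6 − 136| = 130.

130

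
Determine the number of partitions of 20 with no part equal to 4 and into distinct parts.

42

There are too many to list fully; the first 12 (by largest part) are:
20
19, 1
18, 2
17, 3
17, 2, 1
16, 3, 1
15, 5
15, 3, 2
14, 6
14, 5, 1
14, 3, 2, 1
13, 7
…and 30 more, for 42 total.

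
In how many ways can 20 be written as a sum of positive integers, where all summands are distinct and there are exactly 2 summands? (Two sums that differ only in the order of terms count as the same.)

9

Enumerating:
19,1
18,2
17,3
16,4
15,5
14,6
13,7
12,8
11,9
Counting gives 9.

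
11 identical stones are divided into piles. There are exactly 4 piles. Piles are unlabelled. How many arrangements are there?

11

Enumerating:
1, 1, 1, 8
1, 1, 2, 7
1, 1, 3, 6
1, 2, 2, 6
1, 1, 4, 5
1, 2, 3, 5
2, 2, 2, 5
1, 2, 4, 4
1, 3, 3, 4
2, 2, 3, 4
2, 3, 3, 3
That's 11 in total.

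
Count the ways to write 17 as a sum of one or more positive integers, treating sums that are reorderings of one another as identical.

Enumerating by decreasing first part gives 297 partitions in all.

297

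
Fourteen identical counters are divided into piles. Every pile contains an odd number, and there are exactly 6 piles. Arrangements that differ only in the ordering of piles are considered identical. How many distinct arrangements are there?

They are:
1+1+1+1+1+9
1+1+1+1+3+7
1+1+1+1+5+5
1+1+1+3+3+5
1+1+3+3+3+3
Counting gives 5.

5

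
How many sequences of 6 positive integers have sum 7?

Place 5 bars in the 6 internal gaps of a row of 7 dots: C(6,5) = 6.

6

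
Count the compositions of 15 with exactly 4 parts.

364

A composition of 15 into 4 positive parts is chosen by placing 3 dividers among the 14 gaps between 15 units: C(14,3) = 364.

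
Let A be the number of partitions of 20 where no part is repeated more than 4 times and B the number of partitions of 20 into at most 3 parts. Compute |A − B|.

365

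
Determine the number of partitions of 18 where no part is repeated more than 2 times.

135

Direct enumeration gives 135 partitions.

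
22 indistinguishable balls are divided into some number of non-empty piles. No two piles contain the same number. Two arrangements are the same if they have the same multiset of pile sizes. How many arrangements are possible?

A full systematic count gives 89.

89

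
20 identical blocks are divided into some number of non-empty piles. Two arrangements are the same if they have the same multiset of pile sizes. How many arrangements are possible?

627

Systematic enumeration (by largest part, then next-largest, …) yields 627.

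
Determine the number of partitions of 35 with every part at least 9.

They are:
35
26+9
25+10
24+11
23+12
22+13
21+14
20+15
19+16
18+17
17+9+9
16+10+9
15+11+9
15+10+10
14+12+9
14+11+10
13+13+9
13+12+10
13+11+11
12+12+11

20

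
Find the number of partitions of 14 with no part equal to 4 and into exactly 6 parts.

Listing the qualifying partitions of 14:
9, 1, 1, 1, 1, 1
8, 2, 1, 1, 1, 1
7, 3, 1, 1, 1, 1
7, 2, 2, 1, 1, 1
6, 3, 2, 1, 1, 1
6, 2, 2, 2, 1, 1
5, 5, 1, 1, 1, 1
5, 3, 3, 1, 1, 1
5, 3, 2, 2, 1, 1
5, 2, 2, 2, 2, 1
3, 3, 3, 3, 1, 1
3, 3, 3, 2, 2, 1
3, 3, 2, 2, 2, 2

13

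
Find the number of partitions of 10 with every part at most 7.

38

A partial list (first 12 by largest part):
7, 3
7, 2, 1
7, 1, 1, 1
6, 4
6, 3, 1
6, 2, 2
6, 2, 1, 1
6, 1, 1, 1, 1
5, 5
5, 4, 1
5, 3, 2
5, 3, 1, 1
…and 26 more, for 38 total.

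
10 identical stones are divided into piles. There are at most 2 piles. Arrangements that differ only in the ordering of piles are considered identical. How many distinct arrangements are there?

The partitions of 10 that satisfy the conditions:
10
1 + 9
2 + 8
3 + 7
4 + 6
5 + 5

6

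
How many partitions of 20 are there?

627

A full systematic count gives 627.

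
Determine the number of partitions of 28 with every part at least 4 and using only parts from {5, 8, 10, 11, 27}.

3

The partitions of 28 that satisfy the conditions:
10,10,8
10,8,5,5
8,5,5,5,5
Counting gives 3.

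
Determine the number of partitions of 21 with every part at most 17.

There are 785 such partitions.

785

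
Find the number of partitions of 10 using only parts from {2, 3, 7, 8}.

Listing the qualifying partitions of 10:
2+8
3+7
2+2+3+3
2+2+2+2+2
Counting gives 4.

4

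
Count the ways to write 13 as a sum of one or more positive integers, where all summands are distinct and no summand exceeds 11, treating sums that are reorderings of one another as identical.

Enumerating:
11+2
10+3
10+2+1
9+4
9+3+1
8+5
8+4+1
8+3+2
7+6
7+5+1
7+4+2
7+3+2+1
6+5+2
6+4+3
6+4+2+1
5+4+3+1

16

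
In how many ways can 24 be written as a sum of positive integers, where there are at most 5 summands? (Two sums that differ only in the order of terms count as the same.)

There are 333 such partitions.

333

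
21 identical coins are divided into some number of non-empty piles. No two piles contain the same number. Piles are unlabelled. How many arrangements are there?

76

Counting exhaustively, 76 partitions satisfy the conditions.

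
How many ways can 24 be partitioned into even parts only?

77

A full systematic count gives 77.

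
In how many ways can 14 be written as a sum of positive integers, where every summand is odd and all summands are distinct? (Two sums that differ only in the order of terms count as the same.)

3

The partitions of 14 that satisfy the conditions:
13, 1
11, 3
9, 5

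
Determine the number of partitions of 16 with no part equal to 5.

Systematic enumeration (by largest part, then next-largest, …) yields 175.

175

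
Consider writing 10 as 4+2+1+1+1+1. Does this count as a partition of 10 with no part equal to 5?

The parts sum to 10, and the condition 'no summand equals 5' holds.

Yes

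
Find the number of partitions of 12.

77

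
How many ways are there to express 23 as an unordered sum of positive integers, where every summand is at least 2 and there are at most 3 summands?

A partial list (first 12 by largest part):
23
21+2
20+3
19+4
19+2+2
18+5
18+3+2
17+6
17+4+2
17+3+3
16+7
16+5+2
…and 32 more, for 44 total.

44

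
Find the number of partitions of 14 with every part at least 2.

34

There are too many to list fully; the first 12 (by largest part) are:
14
2,12
3,11
4,10
2,2,10
5,9
2,3,9
6,8
2,4,8
3,3,8
2,2,2,8
7,7
…and 22 more, for 34 total.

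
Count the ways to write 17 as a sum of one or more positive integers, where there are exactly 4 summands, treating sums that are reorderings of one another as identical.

A partial list (first 12 by largest part):
1+1+1+14
1+1+2+13
1+1+3+12
1+2+2+12
1+1+4+11
1+2+3+11
2+2+2+11
1+1+5+10
1+2+4+10
1+3+3+10
2+2+3+10
1+1+6+9
…and 27 more, for 39 total.

39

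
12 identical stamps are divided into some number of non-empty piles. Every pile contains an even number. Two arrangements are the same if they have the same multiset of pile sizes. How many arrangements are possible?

The partitions of 12 that satisfy the conditions:
12
10,2
8,4
8,2,2
6,6
6,4,2
6,2,2,2
4,4,4
4,4,2,2
4,2,2,2,2
2,2,2,2,2,2

11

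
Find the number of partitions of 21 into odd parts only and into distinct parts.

8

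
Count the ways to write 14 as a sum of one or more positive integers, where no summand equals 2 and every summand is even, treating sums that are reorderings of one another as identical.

The partitions of 14 that satisfy the conditions:
14
10+4
8+6
6+4+4

4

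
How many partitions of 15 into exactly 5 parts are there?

30

A partial list (first 12 by largest part):
11, 1, 1, 1, 1
10, 2, 1, 1, 1
9, 3, 1, 1, 1
9, 2, 2, 1, 1
8, 4, 1, 1, 1
8, 3, 2, 1, 1
8, 2, 2, 2, 1
7, 5, 1, 1, 1
7, 4, 2, 1, 1
7, 3, 3, 1, 1
7, 3, 2, 2, 1
7, 2, 2, 2, 2
…and 18 more, for 30 total.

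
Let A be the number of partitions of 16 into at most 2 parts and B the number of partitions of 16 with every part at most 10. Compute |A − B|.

Partitions of 16 into at most 2 parts: 9.
Partitions of 16 with every part at most 10: 212.
|9 − 212| = 203.

203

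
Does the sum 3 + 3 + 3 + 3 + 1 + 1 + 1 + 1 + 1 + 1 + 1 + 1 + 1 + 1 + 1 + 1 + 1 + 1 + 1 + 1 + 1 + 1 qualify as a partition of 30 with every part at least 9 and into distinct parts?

No

The parts sum to 30, and the condition 'every summand is at least 9' is violated.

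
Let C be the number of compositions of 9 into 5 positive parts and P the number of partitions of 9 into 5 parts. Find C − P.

Compositions: C(8,4) = 70.
Unordered (partitions into 5 parts): 5.
Difference: 70 − 5 = 65.

65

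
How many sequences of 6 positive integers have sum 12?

Place 5 bars in the 11 internal gaps of a row of 12 dots: C(11,5) = 462.

462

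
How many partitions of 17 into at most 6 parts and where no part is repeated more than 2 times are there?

Counting exhaustively, 106 partitions satisfy the conditions.

106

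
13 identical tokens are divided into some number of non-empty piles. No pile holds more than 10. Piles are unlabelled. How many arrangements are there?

Counting exhaustively, 97 partitions satisfy the conditions.

97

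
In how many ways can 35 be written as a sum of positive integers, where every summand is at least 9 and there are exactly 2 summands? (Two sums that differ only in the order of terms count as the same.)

9

Enumerating:
26+9
25+10
24+11
23+12
22+13
21+14
20+15
19+16
18+17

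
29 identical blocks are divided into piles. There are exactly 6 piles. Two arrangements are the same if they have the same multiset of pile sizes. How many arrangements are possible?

A full systematic count gives 454.

454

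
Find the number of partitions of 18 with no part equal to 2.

154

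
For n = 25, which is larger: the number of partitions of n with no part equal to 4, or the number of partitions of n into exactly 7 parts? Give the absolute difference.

918

Partitions of 25 with no part equal to 4: 1166.
Partitions of 25 into exactly 7 parts: 248.
|1166 − 248| = 918.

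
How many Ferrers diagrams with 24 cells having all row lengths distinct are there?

122

Counting exhaustively, 122 partitions satisfy the conditions.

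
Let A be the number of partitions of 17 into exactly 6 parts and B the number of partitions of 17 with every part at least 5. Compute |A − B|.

37

Partitions of 17 into exactly 6 parts: 44.
Partitions of 17 with every part at least 5: 7.
|44 − 7| = 37.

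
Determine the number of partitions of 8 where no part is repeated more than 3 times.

16

Listing the qualifying partitions of 8:
8
7 + 1
6 + 2
6 + 1 + 1
5 + 3
5 + 2 + 1
5 + 1 + 1 + 1
4 + 4
4 + 3 + 1
4 + 2 + 2
4 + 2 + 1 + 1
3 + 3 + 2
3 + 3 + 1 + 1
3 + 2 + 2 + 1
3 + 2 + 1 + 1 + 1
2 + 2 + 2 + 1 + 1
That's 16 in total.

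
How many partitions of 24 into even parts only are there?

77

There are 77 such partitions.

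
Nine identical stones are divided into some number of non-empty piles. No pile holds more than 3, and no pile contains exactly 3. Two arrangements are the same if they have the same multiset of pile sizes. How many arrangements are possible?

The partitions of 9 that satisfy the conditions:
2, 2, 2, 2, 1
2, 2, 2, 1, 1, 1
2, 2, 1, 1, 1, 1, 1
2, 1, 1, 1, 1, 1, 1, 1
1, 1, 1, 1, 1, 1, 1, 1, 1

5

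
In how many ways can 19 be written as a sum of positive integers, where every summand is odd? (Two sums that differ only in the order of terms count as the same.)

There are too many to list fully; the first 12 (by largest part) are:
19
17, 1, 1
15, 3, 1
15, 1, 1, 1, 1
13, 5, 1
13, 3, 3
13, 3, 1, 1, 1
13, 1, 1, 1, 1, 1, 1
11, 7, 1
11, 5, 3
11, 5, 1, 1, 1
11, 3, 3, 1, 1
…and 42 more, for 54 total.

54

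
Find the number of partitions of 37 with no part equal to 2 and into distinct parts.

A full systematic count gives 429.

429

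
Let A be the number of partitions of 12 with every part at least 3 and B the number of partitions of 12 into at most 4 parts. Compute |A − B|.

25

Partitions of 12 with every part at least 3: 9.
Partitions of 12 into at most 4 parts: 34.
|9 − 34| = 25.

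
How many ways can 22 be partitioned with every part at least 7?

Listing the qualifying partitions of 22:
22
15,7
14,8
13,9
12,10
11,11
8,7,7
That's 7 in total.

7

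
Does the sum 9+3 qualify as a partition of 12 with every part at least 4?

No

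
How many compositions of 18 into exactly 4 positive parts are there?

A composition of 18 into 4 positive parts is chosen by placing 3 dividers among the 17 gaps between 18 units: C(17,3) = 680.

680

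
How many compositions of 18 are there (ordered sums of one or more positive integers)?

The number of compositions of n is 2^(n−1); here 2^17 = 131072.

131072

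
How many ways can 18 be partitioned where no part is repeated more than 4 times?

262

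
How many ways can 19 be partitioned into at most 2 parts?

10

The partitions of 19 that satisfy the conditions:
19
1, 18
2, 17
3, 16
4, 15
5, 14
6, 13
7, 12
8, 11
9, 10
Counting gives 10.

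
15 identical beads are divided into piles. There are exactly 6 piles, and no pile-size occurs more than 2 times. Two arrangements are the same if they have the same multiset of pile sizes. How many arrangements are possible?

5

They are:
6+3+2+2+1+1
5+4+2+2+1+1
5+3+3+2+1+1
4+4+3+2+1+1
4+3+3+2+2+1
That's 5 in total.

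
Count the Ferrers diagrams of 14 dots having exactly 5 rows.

23

Enumerating:
10 + 1 + 1 + 1 + 1
9 + 2 + 1 + 1 + 1
8 + 3 + 1 + 1 + 1
8 + 2 + 2 + 1 + 1
7 + 4 + 1 + 1 + 1
7 + 3 + 2 + 1 + 1
7 + 2 + 2 + 2 + 1
6 + 5 + 1 + 1 + 1
6 + 4 + 2 + 1 + 1
6 + 3 + 3 + 1 + 1
6 + 3 + 2 + 2 + 1
6 + 2 + 2 + 2 + 2
5 + 5 + 2 + 1 + 1
5 + 4 + 3 + 1 + 1
5 + 4 + 2 + 2 + 1
5 + 3 + 3 + 2 + 1
5 + 3 + 2 + 2 + 2
4 + 4 + 4 + 1 + 1
4 + 4 + 3 + 2 + 1
4 + 4 + 2 + 2 + 2
4 + 3 + 3 + 3 + 1
4 + 3 + 3 + 2 + 2
3 + 3 + 3 + 3 + 2
That's 23 in total.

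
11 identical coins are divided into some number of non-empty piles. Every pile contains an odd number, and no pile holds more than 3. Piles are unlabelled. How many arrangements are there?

4

They are:
3, 3, 3, 1, 1
3, 3, 1, 1, 1, 1, 1
3, 1, 1, 1, 1, 1, 1, 1, 1
1, 1, 1, 1, 1, 1, 1, 1, 1, 1, 1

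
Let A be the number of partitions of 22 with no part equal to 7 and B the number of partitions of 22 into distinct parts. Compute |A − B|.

737

Partitions of 22 with no part equal to 7: 826.
Partitions of 22 into distinct parts: 89.
|826 − 89| = 737.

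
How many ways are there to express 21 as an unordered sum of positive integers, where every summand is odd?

76

Direct enumeration gives 76 partitions.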